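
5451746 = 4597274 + 854472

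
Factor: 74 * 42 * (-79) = -1 * 2^2 * 3^1 * 7^1 * 37^1 * 79^1 = -245532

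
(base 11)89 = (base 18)57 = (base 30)37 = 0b1100001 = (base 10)97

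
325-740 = -415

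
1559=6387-4828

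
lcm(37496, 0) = 0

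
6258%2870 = 518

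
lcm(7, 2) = 14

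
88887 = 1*88887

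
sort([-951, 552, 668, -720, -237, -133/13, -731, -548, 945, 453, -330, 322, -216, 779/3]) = [-951, -731, -720, -548, -330, -237, -216, -133/13, 779/3, 322, 453, 552, 668, 945]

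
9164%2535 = 1559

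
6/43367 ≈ 0.000138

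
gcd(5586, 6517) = 931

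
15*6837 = 102555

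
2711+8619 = 11330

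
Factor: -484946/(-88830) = 3^(-3)*5^(-1)*11^1*67^1 = 737/135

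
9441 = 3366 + 6075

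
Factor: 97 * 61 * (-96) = -1 * 2^5 * 3^1 * 61^1 * 97^1 = -568032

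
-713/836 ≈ -0.853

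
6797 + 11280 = 18077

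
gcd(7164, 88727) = 1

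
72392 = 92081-19689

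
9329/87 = 107+20/87 ≈ 107.23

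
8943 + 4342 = 13285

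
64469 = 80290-15821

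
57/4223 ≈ 0.0135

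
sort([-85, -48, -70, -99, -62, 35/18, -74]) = [-99, -85, -74, -70, -62, -48, 35/18]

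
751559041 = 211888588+539670453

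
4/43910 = 2/21955 ≈ 0.0000911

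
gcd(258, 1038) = 6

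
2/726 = 1/363 ≈ 0.00275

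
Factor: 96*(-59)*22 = -1*2^6*3^1*11^1*59^1 = -124608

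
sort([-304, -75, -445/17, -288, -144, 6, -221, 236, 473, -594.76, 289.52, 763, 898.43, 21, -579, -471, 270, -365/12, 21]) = [-594.76, -579, -471, -304, -288, -221, -144, -75, -365/12, -445/17, 6, 21, 21, 236, 270, 289.52, 473, 763, 898.43]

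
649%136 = 105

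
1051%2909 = 1051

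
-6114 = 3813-9927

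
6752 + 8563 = 15315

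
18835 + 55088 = 73923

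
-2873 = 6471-9344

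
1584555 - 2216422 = -631867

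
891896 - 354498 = 537398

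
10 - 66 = -56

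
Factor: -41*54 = -1*2^1*3^3*41^1 = -2214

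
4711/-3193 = -1-1518/3193 ≈ -1.48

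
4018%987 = 70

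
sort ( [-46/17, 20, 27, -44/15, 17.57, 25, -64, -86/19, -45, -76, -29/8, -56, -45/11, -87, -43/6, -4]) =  [-87, -76, -64, -56, -45, -43/6, -86/19, -45/11, -4, -29/8, -44/15, -46/17, 17.57, 20, 25, 27]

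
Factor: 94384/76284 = 2^2 * 3^(-2) * 13^(-1) * 17^1 * 163^(-1) * 347^1 = 23596/19071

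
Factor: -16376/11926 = -1*2^2*23^1*67^(-1) = -92/67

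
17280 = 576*30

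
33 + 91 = 124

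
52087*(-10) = -520870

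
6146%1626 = 1268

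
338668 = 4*84667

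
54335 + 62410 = 116745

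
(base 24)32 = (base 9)82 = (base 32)2a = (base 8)112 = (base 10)74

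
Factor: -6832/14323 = -1 * 2^4 * 7^1 * 61^1 * 14323^(-1)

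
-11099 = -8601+-2498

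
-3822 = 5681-9503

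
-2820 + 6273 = 3453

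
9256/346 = 26 + 130/173 ≈ 26.75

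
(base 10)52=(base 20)2c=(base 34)1i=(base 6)124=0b110100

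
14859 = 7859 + 7000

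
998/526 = 499/263 ≈ 1.90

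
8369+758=9127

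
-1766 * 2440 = -4309040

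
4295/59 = 72 + 47/59 ≈ 72.80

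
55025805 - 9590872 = 45434933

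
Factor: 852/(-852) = -1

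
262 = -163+425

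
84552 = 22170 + 62382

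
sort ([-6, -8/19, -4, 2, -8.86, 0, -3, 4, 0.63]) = [-8.86, -6, -4, -3, -8/19, 0, 0.63, 2, 4]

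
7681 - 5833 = 1848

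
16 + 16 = 32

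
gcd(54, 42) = 6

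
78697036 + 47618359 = 126315395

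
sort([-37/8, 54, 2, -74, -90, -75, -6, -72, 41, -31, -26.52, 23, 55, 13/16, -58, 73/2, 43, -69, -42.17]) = [-90, -75, -74, -72, -69, -58, -42.17, -31, -26.52, -6, -37/8, 13/16, 2, 23, 73/2, 41, 43, 54, 55]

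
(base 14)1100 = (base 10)2940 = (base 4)231330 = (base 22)61e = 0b101101111100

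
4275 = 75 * 57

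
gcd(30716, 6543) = 1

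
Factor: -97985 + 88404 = -1*11^1*13^1*67^1 = -9581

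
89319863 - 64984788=24335075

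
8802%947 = 279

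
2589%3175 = 2589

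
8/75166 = 4/37583 ≈ 0.000106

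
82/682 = 41/341 ≈ 0.120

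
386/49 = 7 + 43/49≈7.88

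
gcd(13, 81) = 1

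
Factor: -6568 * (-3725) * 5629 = 2^3 * 5^2 * 13^1 * 149^1 * 433^1 * 821^1 = 137717988200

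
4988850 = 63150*79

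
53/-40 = -1 - 13/40 ≈ -1.33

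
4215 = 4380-165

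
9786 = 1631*6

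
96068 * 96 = 9222528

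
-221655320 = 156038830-377694150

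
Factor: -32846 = -1*2^1*11^1*1493^1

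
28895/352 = 82 + 31/352 ≈ 82.09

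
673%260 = 153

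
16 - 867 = -851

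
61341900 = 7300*8403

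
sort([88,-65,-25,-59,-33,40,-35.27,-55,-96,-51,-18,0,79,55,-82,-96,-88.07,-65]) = [-96,-96,-88.07,-82,-65,-65,-59,-55,-51,-35.27,-33,-25,-18,0,40,55,79,88]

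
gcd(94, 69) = 1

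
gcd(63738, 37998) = 18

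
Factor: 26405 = 5^1*5281^1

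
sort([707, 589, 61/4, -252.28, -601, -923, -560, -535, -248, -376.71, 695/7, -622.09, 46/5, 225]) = [-923, -622.09, -601, -560, -535, -376.71, -252.28, -248, 46/5, 61/4, 695/7, 225, 589, 707]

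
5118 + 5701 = 10819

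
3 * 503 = 1509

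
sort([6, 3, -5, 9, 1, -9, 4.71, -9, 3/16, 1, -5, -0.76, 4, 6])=[-9, -9, -5, -5, -0.76, 3/16, 1, 1, 3, 4, 4.71, 6, 6, 9]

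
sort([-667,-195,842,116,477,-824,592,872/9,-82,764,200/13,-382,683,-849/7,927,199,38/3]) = [-824,-667,-382,-195,-849/7,-82,38/3,200/13,872/9,116,199,477,592,683,764,842,927]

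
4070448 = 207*19664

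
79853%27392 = 25069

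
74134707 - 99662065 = -25527358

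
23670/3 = 7890 = 7890.00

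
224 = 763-539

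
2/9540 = 1/4770 ≈ 0.000210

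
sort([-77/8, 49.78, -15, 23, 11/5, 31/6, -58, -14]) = [-58, -15, -14, -77/8, 11/5, 31/6, 23, 49.78]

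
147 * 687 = 100989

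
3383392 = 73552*46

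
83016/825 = 27672/275 ≈ 100.63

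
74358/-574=-129 - 156/287 ≈ -129.54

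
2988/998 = 2 + 496/499 ≈ 2.99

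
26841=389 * 69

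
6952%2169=445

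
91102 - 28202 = 62900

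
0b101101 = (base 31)1e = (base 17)2b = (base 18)29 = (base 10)45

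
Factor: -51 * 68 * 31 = -1 * 2^2 * 3^1 * 17^2 * 31^1 = -107508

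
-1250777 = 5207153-6457930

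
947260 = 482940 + 464320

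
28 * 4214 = 117992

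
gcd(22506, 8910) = 66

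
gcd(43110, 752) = 2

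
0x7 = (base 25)7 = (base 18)7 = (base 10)7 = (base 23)7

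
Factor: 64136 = 2^3 * 8017^1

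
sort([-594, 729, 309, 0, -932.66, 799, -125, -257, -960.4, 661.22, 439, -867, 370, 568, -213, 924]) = [-960.4, -932.66, -867, -594, -257, -213, -125, 0, 309, 370, 439, 568, 661.22, 729, 799, 924]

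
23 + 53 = 76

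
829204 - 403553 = 425651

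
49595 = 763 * 65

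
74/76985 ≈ 0.000961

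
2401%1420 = 981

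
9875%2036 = 1731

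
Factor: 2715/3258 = 2^(-1) * 3^(-1) * 5^1 = 5/6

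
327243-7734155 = -7406912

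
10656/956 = 11 + 35/239 ≈ 11.15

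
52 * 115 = 5980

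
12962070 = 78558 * 165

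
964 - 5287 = -4323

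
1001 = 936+65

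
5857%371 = 292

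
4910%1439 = 593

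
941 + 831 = 1772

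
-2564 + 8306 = 5742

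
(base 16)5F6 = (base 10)1526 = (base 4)113312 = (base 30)1KQ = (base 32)1FM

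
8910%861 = 300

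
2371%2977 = 2371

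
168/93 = 1+25/31 ≈ 1.81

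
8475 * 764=6474900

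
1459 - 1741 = -282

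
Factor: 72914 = 2^1*36457^1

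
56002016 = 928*60347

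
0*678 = 0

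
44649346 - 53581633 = -8932287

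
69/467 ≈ 0.148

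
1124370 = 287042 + 837328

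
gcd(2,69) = 1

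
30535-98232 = -67697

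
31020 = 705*44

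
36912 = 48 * 769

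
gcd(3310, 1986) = 662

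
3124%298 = 144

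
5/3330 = 1/666 ≈ 0.00150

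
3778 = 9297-5519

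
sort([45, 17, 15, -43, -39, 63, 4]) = [-43, -39, 4, 15, 17, 45, 63]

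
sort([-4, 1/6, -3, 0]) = [-4, -3, 0, 1/6]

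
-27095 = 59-27154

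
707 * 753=532371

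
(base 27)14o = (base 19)276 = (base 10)861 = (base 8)1535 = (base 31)ro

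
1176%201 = 171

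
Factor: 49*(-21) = -1*3^1*7^3 = -1029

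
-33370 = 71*(-470)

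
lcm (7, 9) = 63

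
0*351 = 0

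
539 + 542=1081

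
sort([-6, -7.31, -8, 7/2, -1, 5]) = [-8, -7.31, -6, -1, 7/2, 5]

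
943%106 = 95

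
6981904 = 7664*911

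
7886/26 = 303 + 4/13≈303.31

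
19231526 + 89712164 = 108943690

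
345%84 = 9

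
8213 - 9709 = -1496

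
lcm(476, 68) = 476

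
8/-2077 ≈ -0.00385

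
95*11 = 1045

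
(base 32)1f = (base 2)101111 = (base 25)1m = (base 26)1l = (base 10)47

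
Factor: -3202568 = -1*2^3*400321^1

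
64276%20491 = 2803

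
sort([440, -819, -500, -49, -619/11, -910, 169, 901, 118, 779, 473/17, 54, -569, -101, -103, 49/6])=[-910, -819, -569, -500, -103, -101, -619/11, -49, 49/6, 473/17, 54, 118, 169, 440, 779, 901]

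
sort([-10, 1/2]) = [-10, 1/2]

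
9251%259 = 186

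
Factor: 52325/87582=2^(-1)*3^(-1)*5^2*7^1*11^(-1)*13^1*23^1*1327^(-1)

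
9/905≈0.00994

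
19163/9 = 2129+2/9 ≈ 2129.22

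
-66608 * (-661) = 44027888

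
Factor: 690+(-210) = 2^5*3^1*5^1 = 480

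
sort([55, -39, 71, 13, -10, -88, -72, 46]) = [-88, -72, -39, -10, 13, 46, 55, 71]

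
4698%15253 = 4698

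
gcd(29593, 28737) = 1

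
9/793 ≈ 0.0113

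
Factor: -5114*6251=-1*2^1*7^1*19^1*47^1*2557^1=-31967614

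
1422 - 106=1316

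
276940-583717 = -306777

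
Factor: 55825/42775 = 7^1 * 11^1 * 59^(-1) = 77/59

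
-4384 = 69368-73752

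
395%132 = 131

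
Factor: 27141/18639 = 3^(-1)*19^(-1)*83^1 = 83/57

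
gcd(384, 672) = 96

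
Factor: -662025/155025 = -1 * 3^(-1) * 7^1 * 53^(-1) * 97^1 = -679/159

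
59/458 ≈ 0.129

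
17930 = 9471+8459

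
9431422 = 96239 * 98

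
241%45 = 16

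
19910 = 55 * 362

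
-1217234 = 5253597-6470831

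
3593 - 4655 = -1062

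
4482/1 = 4482 = 4482.00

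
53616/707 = 75 + 591/707 ≈ 75.84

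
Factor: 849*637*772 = 2^2*3^1*7^2*13^1*193^1*283^1 = 417507636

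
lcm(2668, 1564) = 45356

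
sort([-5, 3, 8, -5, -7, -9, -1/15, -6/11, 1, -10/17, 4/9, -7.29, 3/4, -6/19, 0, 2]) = [-9, -7.29, -7, -5, -5, -10/17, -6/11, -6/19, -1/15, 0, 4/9, 3/4, 1, 2, 3, 8]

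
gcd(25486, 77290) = 2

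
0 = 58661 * 0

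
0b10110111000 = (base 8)2670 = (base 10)1464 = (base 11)1111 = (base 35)16t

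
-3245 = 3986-7231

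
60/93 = 20/31 ≈ 0.645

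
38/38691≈0.000982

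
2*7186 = 14372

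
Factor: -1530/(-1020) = 2^(-1)*3^1 = 3/2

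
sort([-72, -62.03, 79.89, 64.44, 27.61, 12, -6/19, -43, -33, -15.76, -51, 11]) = [-72, -62.03, -51, -43, -33, -15.76, -6/19, 11, 12, 27.61, 64.44, 79.89]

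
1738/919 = 1 + 819/919 ≈ 1.89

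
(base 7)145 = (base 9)101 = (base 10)82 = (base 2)1010010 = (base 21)3j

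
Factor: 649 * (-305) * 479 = -1 * 5^1 * 11^1 * 59^1 * 61^1 * 479^1 = -94815655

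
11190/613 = 18+156/613≈18.25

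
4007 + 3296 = 7303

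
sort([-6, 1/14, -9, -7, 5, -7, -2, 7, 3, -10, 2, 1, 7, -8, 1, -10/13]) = [-10, -9, -8, -7, -7, -6, -2, -10/13, 1/14, 1, 1, 2, 3, 5, 7, 7]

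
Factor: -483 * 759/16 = -1 * 2^(-4) * 3^2 * 7^1 * 11^1 * 23^2 = -366597/16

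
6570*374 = 2457180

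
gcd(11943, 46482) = 3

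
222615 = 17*13095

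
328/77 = 4 + 20/77≈4.26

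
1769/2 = 884+1/2 = 884.50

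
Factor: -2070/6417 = -1*2^1*5^1*31^(-1) = -10/31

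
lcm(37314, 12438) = 37314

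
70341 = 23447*3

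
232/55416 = 29/6927 ≈ 0.00419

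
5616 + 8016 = 13632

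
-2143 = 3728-5871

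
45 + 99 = 144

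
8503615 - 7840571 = 663044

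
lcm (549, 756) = 46116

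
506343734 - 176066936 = 330276798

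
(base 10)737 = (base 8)1341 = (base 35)l2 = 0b1011100001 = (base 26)129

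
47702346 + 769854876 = 817557222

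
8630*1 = 8630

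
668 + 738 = 1406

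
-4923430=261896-5185326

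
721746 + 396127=1117873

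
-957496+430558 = -526938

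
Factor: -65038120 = -1*2^3*5^1*7^1*109^1*2131^1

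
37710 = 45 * 838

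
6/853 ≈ 0.00703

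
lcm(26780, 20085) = 80340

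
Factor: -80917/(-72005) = 5^(-1) * 14401^(-1) * 80917^1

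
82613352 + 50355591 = 132968943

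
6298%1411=654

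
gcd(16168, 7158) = 2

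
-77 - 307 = -384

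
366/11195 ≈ 0.0327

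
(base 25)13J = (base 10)719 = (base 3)222122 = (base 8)1317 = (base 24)15N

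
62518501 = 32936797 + 29581704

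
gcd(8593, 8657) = 1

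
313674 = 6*52279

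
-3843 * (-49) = 188307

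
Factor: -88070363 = -1*88070363^1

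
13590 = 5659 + 7931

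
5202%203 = 127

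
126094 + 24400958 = 24527052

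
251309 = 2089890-1838581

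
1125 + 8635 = 9760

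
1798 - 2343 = -545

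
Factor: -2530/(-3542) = 5^1*7^(-1) = 5/7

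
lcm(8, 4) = 8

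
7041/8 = 880 + 1/8 ≈ 880.13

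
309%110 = 89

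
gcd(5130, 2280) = 570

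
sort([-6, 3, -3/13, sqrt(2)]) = [-6, -3/13, sqrt(2), 3]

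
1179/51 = 393/17 ≈ 23.12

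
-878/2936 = -439/1468 ≈ -0.299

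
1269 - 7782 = -6513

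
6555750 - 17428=6538322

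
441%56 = 49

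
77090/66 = 38545/33 ≈ 1168.03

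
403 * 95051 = 38305553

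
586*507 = 297102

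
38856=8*4857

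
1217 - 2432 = -1215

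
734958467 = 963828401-228869934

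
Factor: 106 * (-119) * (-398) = 2^2 * 7^1 * 17^1 * 53^1 * 199^1 = 5020372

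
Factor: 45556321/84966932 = 2^(-2) * 613^1 * 821^(-1) * 25873^(-1) * 74317^1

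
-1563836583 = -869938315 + -693898268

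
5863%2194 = 1475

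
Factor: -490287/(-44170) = 2^(-1)*3^1*5^(-1)*37^1 = 111/10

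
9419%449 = 439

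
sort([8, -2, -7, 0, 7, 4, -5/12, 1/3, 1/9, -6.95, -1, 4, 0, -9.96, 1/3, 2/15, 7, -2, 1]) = [-9.96, -7, -6.95, -2, -2, -1, -5/12, 0, 0, 1/9, 2/15, 1/3, 1/3, 1, 4, 4, 7, 7, 8]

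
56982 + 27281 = 84263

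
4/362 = 2/181 ≈ 0.0110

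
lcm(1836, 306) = 1836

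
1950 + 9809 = 11759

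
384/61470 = 64/10245≈0.00625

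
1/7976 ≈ 0.000125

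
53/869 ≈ 0.0610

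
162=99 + 63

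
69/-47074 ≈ -0.00147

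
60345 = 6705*9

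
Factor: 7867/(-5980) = -1 * 2^(-2) * 5^(-1) * 13^(-1) * 23^(-1) * 7867^1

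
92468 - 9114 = 83354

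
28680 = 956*30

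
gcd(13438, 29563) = 1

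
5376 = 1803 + 3573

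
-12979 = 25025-38004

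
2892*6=17352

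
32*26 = 832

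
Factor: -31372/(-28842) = 2^1 * 3^(-1) * 19^(-1) * 31^1 = 62/57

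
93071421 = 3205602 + 89865819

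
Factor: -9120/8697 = -1*2^5*5^1*13^(-1)*19^1*223^(-1) = -3040/2899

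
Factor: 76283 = 76283^1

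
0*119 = 0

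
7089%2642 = 1805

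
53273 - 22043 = 31230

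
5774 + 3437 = 9211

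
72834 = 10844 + 61990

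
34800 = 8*4350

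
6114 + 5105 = 11219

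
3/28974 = 1/9658 ≈ 0.000104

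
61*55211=3367871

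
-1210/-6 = 605/3 ≈ 201.67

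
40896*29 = 1185984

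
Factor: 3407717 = 733^1 * 4649^1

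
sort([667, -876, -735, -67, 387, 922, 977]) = [-876, -735, -67, 387, 667, 922, 977]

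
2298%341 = 252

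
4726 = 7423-2697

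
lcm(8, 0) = 0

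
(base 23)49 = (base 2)1100101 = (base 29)3e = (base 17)5g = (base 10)101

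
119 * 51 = 6069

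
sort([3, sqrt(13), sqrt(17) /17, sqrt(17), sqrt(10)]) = [sqrt(17) /17, 3, sqrt(10), sqrt(13), sqrt(17)]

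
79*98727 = 7799433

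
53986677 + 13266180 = 67252857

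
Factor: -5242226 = -1*2^1*11^1*239^1*997^1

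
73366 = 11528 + 61838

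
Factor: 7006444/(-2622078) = -1*2^1*3^(-3)*23^1*59^(-1)*823^(-1)*76157^1 = -3503222/1311039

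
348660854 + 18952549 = 367613403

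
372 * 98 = 36456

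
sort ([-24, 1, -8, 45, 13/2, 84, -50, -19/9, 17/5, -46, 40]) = [-50, -46, -24, -8, -19/9, 1, 17/5, 13/2, 40, 45, 84]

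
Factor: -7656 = -1*2^3*3^1*11^1*29^1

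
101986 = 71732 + 30254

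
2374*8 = 18992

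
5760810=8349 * 690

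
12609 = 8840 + 3769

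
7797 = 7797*1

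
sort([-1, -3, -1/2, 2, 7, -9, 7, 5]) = [-9, -3, -1, -1/2, 2, 5, 7, 7]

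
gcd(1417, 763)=109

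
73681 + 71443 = 145124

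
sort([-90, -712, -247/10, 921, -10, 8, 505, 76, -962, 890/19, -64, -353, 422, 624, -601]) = [-962, -712, -601, -353, -90, -64, -247/10, -10, 8, 890/19, 76, 422, 505, 624, 921]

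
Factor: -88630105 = -1 * 5^1 * 17726021^1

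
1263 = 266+997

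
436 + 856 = 1292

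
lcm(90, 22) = 990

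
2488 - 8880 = -6392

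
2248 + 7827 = 10075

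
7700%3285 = 1130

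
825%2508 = 825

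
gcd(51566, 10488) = 874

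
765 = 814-49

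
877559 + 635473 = 1513032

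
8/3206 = 4/1603 ≈ 0.00250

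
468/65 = 36/5 = 7.20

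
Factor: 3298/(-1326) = -1*3^(-1)*13^(-1)*97^1 = -97/39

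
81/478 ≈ 0.169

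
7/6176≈0.00113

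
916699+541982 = 1458681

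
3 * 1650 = 4950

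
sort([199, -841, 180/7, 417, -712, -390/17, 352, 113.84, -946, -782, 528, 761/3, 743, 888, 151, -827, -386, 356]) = [-946, -841, -827, -782, -712, -386, -390/17, 180/7, 113.84, 151, 199, 761/3, 352, 356, 417, 528, 743, 888]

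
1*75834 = 75834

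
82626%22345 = 15591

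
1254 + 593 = 1847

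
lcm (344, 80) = 3440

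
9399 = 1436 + 7963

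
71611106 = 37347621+34263485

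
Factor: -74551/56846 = -1*2^(-1)*43^(-1)*661^(-1)*74551^1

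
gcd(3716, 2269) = 1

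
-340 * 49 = -16660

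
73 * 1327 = 96871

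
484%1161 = 484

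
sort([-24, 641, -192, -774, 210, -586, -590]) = [-774, -590, -586, -192, -24, 210, 641]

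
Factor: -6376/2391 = -1*2^3*3^(-1) = -8/3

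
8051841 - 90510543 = -82458702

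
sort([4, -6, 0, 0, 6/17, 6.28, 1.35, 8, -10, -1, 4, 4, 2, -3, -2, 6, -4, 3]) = [-10, -6, -4, -3, -2, -1, 0, 0, 6/17, 1.35, 2, 3, 4, 4, 4, 6, 6.28, 8]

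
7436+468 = 7904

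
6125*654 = 4005750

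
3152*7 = 22064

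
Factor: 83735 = 5^1 * 16747^1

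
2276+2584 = 4860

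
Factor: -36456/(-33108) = 2^1*7^2*89^(-1) = 98/89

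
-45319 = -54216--8897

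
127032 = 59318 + 67714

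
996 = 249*4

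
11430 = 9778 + 1652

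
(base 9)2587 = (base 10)1942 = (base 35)1kh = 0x796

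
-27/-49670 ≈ 0.000544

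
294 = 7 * 42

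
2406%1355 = 1051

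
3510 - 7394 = -3884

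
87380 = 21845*4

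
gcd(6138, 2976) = 186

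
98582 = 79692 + 18890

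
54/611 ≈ 0.0884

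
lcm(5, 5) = 5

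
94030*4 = 376120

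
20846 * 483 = 10068618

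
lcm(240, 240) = 240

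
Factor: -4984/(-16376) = 7^1*23^(-1) = 7/23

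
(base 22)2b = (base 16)37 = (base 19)2h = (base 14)3d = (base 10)55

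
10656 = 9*1184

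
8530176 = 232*36768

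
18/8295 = 6/2765 ≈ 0.00217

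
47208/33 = 1430 + 6/11 ≈ 1430.55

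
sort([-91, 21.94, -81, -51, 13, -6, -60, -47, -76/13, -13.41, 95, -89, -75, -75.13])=[-91, -89, -81, -75.13, -75, -60, -51, -47, -13.41, -6, -76/13, 13, 21.94, 95]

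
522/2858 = 261/1429 ≈ 0.183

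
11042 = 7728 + 3314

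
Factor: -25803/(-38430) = 2^(-1)*5^(-1)*7^(-1)*47^1 = 47/70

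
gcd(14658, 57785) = 7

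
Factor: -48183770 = -1 * 2^1 * 5^1 * 839^1 * 5743^1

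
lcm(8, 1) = 8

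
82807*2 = 165614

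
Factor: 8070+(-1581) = 3^2*7^1*103^1 = 6489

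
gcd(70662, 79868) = 2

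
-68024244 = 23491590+-91515834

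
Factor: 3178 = 2^1*7^1*227^1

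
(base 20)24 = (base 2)101100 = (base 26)1i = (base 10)44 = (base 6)112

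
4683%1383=534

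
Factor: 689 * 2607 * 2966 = 2^1 * 3^1 * 11^1 * 13^1 * 53^1 * 79^1 * 1483^1 = 5327597418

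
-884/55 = -16 - 4/55≈-16.07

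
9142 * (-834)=-7624428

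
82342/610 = 134 + 301/305≈134.99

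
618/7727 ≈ 0.0800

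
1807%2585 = 1807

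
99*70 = 6930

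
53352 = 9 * 5928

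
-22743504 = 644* (-35316)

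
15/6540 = 1/436 ≈ 0.00229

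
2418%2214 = 204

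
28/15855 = 4/2265 ≈ 0.00177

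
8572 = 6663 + 1909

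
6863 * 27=185301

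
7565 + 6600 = 14165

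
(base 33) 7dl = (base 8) 17611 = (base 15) 25d3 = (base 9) 12060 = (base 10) 8073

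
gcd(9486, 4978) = 2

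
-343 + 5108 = 4765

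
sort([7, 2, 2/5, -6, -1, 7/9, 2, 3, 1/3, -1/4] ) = [-6, -1, -1/4, 1/3, 2/5, 7/9, 2, 2, 3, 7] 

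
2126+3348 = 5474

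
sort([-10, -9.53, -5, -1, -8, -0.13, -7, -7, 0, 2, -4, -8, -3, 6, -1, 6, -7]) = [-10, -9.53, -8, -8, -7, -7, -7, -5, -4, -3, -1, -1, -0.13, 0, 2, 6, 6]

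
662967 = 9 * 73663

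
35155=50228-15073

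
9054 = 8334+720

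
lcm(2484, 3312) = 9936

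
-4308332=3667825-7976157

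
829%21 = 10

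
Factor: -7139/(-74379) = 3^(-1) * 11^2 * 59^1 * 24793^(-1)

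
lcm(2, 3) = 6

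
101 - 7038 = -6937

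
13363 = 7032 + 6331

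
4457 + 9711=14168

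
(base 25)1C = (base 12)31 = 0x25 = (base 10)37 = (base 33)14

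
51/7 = 7 + 2/7 ≈ 7.29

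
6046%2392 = 1262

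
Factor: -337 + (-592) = -1*929^1 = -929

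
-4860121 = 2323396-7183517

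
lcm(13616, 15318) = 122544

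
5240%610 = 360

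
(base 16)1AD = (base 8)655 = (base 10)429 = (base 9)526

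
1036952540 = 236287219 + 800665321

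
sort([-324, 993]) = [-324, 993]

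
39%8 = 7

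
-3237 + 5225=1988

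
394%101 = 91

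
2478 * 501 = 1241478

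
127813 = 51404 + 76409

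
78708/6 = 13118 = 13118.00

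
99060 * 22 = 2179320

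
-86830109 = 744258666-831088775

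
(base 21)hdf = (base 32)7j9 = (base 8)17151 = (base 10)7785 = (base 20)j95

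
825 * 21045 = 17362125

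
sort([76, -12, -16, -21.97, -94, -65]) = [-94, -65, -21.97, -16, -12, 76]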